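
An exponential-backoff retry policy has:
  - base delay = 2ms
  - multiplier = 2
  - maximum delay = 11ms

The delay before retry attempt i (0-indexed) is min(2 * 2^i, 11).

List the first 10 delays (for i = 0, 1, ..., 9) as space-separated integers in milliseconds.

Computing each delay:
  i=0: min(2*2^0, 11) = 2
  i=1: min(2*2^1, 11) = 4
  i=2: min(2*2^2, 11) = 8
  i=3: min(2*2^3, 11) = 11
  i=4: min(2*2^4, 11) = 11
  i=5: min(2*2^5, 11) = 11
  i=6: min(2*2^6, 11) = 11
  i=7: min(2*2^7, 11) = 11
  i=8: min(2*2^8, 11) = 11
  i=9: min(2*2^9, 11) = 11

Answer: 2 4 8 11 11 11 11 11 11 11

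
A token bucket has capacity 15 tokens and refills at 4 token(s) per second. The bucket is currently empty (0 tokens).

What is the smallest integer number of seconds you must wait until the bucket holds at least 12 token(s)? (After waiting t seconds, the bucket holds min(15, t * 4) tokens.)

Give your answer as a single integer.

Answer: 3

Derivation:
Need t * 4 >= 12, so t >= 12/4.
Smallest integer t = ceil(12/4) = 3.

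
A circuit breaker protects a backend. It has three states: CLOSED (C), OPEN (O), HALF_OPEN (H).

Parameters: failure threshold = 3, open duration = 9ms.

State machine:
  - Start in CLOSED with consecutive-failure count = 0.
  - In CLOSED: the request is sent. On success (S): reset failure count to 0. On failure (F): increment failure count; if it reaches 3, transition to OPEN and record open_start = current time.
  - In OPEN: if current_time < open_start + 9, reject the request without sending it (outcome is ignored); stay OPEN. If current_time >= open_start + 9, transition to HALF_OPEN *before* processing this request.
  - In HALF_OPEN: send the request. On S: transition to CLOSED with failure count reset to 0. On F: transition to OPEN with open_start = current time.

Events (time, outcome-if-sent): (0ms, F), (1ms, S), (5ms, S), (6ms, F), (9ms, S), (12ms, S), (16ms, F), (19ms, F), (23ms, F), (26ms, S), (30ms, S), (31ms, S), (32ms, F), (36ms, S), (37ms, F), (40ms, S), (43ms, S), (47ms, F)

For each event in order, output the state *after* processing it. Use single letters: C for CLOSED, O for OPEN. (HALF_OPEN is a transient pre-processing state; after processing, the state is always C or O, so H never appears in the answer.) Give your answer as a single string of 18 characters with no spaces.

State after each event:
  event#1 t=0ms outcome=F: state=CLOSED
  event#2 t=1ms outcome=S: state=CLOSED
  event#3 t=5ms outcome=S: state=CLOSED
  event#4 t=6ms outcome=F: state=CLOSED
  event#5 t=9ms outcome=S: state=CLOSED
  event#6 t=12ms outcome=S: state=CLOSED
  event#7 t=16ms outcome=F: state=CLOSED
  event#8 t=19ms outcome=F: state=CLOSED
  event#9 t=23ms outcome=F: state=OPEN
  event#10 t=26ms outcome=S: state=OPEN
  event#11 t=30ms outcome=S: state=OPEN
  event#12 t=31ms outcome=S: state=OPEN
  event#13 t=32ms outcome=F: state=OPEN
  event#14 t=36ms outcome=S: state=OPEN
  event#15 t=37ms outcome=F: state=OPEN
  event#16 t=40ms outcome=S: state=OPEN
  event#17 t=43ms outcome=S: state=CLOSED
  event#18 t=47ms outcome=F: state=CLOSED

Answer: CCCCCCCCOOOOOOOOCC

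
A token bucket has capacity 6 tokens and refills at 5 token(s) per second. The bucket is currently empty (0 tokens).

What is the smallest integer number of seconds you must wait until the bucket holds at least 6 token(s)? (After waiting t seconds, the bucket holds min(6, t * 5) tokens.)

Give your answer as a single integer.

Need t * 5 >= 6, so t >= 6/5.
Smallest integer t = ceil(6/5) = 2.

Answer: 2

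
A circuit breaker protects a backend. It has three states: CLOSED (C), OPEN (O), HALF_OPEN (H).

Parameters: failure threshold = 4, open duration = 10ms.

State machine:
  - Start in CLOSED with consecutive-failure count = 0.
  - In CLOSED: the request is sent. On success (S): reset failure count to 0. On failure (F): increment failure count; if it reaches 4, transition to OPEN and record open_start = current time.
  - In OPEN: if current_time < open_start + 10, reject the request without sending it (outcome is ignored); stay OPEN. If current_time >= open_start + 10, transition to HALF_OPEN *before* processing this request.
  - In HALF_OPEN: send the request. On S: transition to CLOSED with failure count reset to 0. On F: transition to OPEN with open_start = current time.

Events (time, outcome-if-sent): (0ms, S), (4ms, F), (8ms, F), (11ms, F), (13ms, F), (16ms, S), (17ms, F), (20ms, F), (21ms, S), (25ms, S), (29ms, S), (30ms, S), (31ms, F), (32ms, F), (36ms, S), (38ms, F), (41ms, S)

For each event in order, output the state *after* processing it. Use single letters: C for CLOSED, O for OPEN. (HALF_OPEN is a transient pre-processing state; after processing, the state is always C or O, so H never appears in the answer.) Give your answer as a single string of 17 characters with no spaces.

Answer: CCCCOOOOOCCCCCCCC

Derivation:
State after each event:
  event#1 t=0ms outcome=S: state=CLOSED
  event#2 t=4ms outcome=F: state=CLOSED
  event#3 t=8ms outcome=F: state=CLOSED
  event#4 t=11ms outcome=F: state=CLOSED
  event#5 t=13ms outcome=F: state=OPEN
  event#6 t=16ms outcome=S: state=OPEN
  event#7 t=17ms outcome=F: state=OPEN
  event#8 t=20ms outcome=F: state=OPEN
  event#9 t=21ms outcome=S: state=OPEN
  event#10 t=25ms outcome=S: state=CLOSED
  event#11 t=29ms outcome=S: state=CLOSED
  event#12 t=30ms outcome=S: state=CLOSED
  event#13 t=31ms outcome=F: state=CLOSED
  event#14 t=32ms outcome=F: state=CLOSED
  event#15 t=36ms outcome=S: state=CLOSED
  event#16 t=38ms outcome=F: state=CLOSED
  event#17 t=41ms outcome=S: state=CLOSED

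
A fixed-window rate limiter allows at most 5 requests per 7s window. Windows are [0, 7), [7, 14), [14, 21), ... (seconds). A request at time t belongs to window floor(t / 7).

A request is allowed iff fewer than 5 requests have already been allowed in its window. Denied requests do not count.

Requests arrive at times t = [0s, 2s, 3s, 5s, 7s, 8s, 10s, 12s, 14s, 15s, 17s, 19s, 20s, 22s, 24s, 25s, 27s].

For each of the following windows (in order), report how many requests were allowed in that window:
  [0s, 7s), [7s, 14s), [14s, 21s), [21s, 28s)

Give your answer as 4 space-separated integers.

Processing requests:
  req#1 t=0s (window 0): ALLOW
  req#2 t=2s (window 0): ALLOW
  req#3 t=3s (window 0): ALLOW
  req#4 t=5s (window 0): ALLOW
  req#5 t=7s (window 1): ALLOW
  req#6 t=8s (window 1): ALLOW
  req#7 t=10s (window 1): ALLOW
  req#8 t=12s (window 1): ALLOW
  req#9 t=14s (window 2): ALLOW
  req#10 t=15s (window 2): ALLOW
  req#11 t=17s (window 2): ALLOW
  req#12 t=19s (window 2): ALLOW
  req#13 t=20s (window 2): ALLOW
  req#14 t=22s (window 3): ALLOW
  req#15 t=24s (window 3): ALLOW
  req#16 t=25s (window 3): ALLOW
  req#17 t=27s (window 3): ALLOW

Allowed counts by window: 4 4 5 4

Answer: 4 4 5 4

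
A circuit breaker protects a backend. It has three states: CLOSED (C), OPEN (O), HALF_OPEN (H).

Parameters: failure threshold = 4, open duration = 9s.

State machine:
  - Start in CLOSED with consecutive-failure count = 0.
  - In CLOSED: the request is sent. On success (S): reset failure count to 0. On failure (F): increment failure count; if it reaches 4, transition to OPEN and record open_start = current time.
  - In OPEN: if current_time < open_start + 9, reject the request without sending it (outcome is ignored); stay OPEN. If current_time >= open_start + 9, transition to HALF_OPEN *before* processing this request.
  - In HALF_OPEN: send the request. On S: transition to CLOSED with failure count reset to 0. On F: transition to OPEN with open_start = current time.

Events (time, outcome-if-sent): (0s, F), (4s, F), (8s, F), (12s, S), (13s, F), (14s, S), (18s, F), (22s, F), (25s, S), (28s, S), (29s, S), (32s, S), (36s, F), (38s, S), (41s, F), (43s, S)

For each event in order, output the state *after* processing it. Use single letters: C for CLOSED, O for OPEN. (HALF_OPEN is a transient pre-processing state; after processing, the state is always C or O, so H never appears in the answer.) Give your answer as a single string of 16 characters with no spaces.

State after each event:
  event#1 t=0s outcome=F: state=CLOSED
  event#2 t=4s outcome=F: state=CLOSED
  event#3 t=8s outcome=F: state=CLOSED
  event#4 t=12s outcome=S: state=CLOSED
  event#5 t=13s outcome=F: state=CLOSED
  event#6 t=14s outcome=S: state=CLOSED
  event#7 t=18s outcome=F: state=CLOSED
  event#8 t=22s outcome=F: state=CLOSED
  event#9 t=25s outcome=S: state=CLOSED
  event#10 t=28s outcome=S: state=CLOSED
  event#11 t=29s outcome=S: state=CLOSED
  event#12 t=32s outcome=S: state=CLOSED
  event#13 t=36s outcome=F: state=CLOSED
  event#14 t=38s outcome=S: state=CLOSED
  event#15 t=41s outcome=F: state=CLOSED
  event#16 t=43s outcome=S: state=CLOSED

Answer: CCCCCCCCCCCCCCCC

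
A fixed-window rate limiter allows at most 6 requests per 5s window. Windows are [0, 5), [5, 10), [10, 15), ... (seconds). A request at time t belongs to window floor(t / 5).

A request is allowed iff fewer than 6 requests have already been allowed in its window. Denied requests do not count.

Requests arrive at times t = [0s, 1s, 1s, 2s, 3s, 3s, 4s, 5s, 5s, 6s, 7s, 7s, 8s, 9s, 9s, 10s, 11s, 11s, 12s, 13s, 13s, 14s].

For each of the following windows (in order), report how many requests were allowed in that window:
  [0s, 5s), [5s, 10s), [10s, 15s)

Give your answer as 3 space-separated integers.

Answer: 6 6 6

Derivation:
Processing requests:
  req#1 t=0s (window 0): ALLOW
  req#2 t=1s (window 0): ALLOW
  req#3 t=1s (window 0): ALLOW
  req#4 t=2s (window 0): ALLOW
  req#5 t=3s (window 0): ALLOW
  req#6 t=3s (window 0): ALLOW
  req#7 t=4s (window 0): DENY
  req#8 t=5s (window 1): ALLOW
  req#9 t=5s (window 1): ALLOW
  req#10 t=6s (window 1): ALLOW
  req#11 t=7s (window 1): ALLOW
  req#12 t=7s (window 1): ALLOW
  req#13 t=8s (window 1): ALLOW
  req#14 t=9s (window 1): DENY
  req#15 t=9s (window 1): DENY
  req#16 t=10s (window 2): ALLOW
  req#17 t=11s (window 2): ALLOW
  req#18 t=11s (window 2): ALLOW
  req#19 t=12s (window 2): ALLOW
  req#20 t=13s (window 2): ALLOW
  req#21 t=13s (window 2): ALLOW
  req#22 t=14s (window 2): DENY

Allowed counts by window: 6 6 6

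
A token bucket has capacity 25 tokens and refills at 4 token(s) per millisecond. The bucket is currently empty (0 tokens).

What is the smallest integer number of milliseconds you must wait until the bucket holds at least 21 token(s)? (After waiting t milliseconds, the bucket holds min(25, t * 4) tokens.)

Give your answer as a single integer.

Answer: 6

Derivation:
Need t * 4 >= 21, so t >= 21/4.
Smallest integer t = ceil(21/4) = 6.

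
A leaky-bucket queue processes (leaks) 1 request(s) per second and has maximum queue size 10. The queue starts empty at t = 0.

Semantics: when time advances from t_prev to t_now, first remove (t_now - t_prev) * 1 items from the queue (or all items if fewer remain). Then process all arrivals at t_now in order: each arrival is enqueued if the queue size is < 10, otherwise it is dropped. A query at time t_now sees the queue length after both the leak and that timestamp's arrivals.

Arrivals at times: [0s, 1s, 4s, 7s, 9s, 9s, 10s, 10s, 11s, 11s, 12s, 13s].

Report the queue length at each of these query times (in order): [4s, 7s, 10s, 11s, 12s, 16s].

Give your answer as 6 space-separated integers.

Answer: 1 1 3 4 4 1

Derivation:
Queue lengths at query times:
  query t=4s: backlog = 1
  query t=7s: backlog = 1
  query t=10s: backlog = 3
  query t=11s: backlog = 4
  query t=12s: backlog = 4
  query t=16s: backlog = 1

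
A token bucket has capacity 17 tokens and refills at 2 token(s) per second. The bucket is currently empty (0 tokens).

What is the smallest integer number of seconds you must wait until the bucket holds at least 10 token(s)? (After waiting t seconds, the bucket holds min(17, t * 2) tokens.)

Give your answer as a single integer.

Answer: 5

Derivation:
Need t * 2 >= 10, so t >= 10/2.
Smallest integer t = ceil(10/2) = 5.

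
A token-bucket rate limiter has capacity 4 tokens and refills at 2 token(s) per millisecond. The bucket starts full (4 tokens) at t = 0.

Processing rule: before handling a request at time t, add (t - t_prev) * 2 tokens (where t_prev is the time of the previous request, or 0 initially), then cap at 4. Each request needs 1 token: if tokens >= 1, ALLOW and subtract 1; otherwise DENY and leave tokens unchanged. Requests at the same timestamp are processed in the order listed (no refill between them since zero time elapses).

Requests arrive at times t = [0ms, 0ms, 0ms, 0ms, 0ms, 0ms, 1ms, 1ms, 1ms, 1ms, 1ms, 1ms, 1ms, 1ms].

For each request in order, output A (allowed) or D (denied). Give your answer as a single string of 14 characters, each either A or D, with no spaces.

Answer: AAAADDAADDDDDD

Derivation:
Simulating step by step:
  req#1 t=0ms: ALLOW
  req#2 t=0ms: ALLOW
  req#3 t=0ms: ALLOW
  req#4 t=0ms: ALLOW
  req#5 t=0ms: DENY
  req#6 t=0ms: DENY
  req#7 t=1ms: ALLOW
  req#8 t=1ms: ALLOW
  req#9 t=1ms: DENY
  req#10 t=1ms: DENY
  req#11 t=1ms: DENY
  req#12 t=1ms: DENY
  req#13 t=1ms: DENY
  req#14 t=1ms: DENY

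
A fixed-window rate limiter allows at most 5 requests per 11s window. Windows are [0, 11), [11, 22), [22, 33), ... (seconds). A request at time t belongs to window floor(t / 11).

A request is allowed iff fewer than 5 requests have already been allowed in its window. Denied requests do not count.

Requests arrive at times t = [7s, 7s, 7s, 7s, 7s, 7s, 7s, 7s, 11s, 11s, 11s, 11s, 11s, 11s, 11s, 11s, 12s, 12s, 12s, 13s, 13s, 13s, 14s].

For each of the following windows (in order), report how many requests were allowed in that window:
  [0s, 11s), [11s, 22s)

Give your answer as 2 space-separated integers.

Processing requests:
  req#1 t=7s (window 0): ALLOW
  req#2 t=7s (window 0): ALLOW
  req#3 t=7s (window 0): ALLOW
  req#4 t=7s (window 0): ALLOW
  req#5 t=7s (window 0): ALLOW
  req#6 t=7s (window 0): DENY
  req#7 t=7s (window 0): DENY
  req#8 t=7s (window 0): DENY
  req#9 t=11s (window 1): ALLOW
  req#10 t=11s (window 1): ALLOW
  req#11 t=11s (window 1): ALLOW
  req#12 t=11s (window 1): ALLOW
  req#13 t=11s (window 1): ALLOW
  req#14 t=11s (window 1): DENY
  req#15 t=11s (window 1): DENY
  req#16 t=11s (window 1): DENY
  req#17 t=12s (window 1): DENY
  req#18 t=12s (window 1): DENY
  req#19 t=12s (window 1): DENY
  req#20 t=13s (window 1): DENY
  req#21 t=13s (window 1): DENY
  req#22 t=13s (window 1): DENY
  req#23 t=14s (window 1): DENY

Allowed counts by window: 5 5

Answer: 5 5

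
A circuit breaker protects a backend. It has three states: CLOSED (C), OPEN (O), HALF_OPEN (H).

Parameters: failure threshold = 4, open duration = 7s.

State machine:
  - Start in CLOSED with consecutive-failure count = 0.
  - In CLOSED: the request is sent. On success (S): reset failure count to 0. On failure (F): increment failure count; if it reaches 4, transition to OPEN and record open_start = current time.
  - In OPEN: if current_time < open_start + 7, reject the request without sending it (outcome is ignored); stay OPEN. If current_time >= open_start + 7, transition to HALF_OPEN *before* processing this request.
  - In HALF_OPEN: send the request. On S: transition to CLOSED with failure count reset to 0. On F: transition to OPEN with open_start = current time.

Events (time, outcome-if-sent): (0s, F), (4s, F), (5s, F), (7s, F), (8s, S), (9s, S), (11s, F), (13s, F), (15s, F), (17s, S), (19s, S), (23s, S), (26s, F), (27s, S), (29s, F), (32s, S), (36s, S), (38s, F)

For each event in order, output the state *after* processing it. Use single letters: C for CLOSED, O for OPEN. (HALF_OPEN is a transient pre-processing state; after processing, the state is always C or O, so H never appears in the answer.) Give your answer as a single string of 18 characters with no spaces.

Answer: CCCOOOOOOOOCCCCCCC

Derivation:
State after each event:
  event#1 t=0s outcome=F: state=CLOSED
  event#2 t=4s outcome=F: state=CLOSED
  event#3 t=5s outcome=F: state=CLOSED
  event#4 t=7s outcome=F: state=OPEN
  event#5 t=8s outcome=S: state=OPEN
  event#6 t=9s outcome=S: state=OPEN
  event#7 t=11s outcome=F: state=OPEN
  event#8 t=13s outcome=F: state=OPEN
  event#9 t=15s outcome=F: state=OPEN
  event#10 t=17s outcome=S: state=OPEN
  event#11 t=19s outcome=S: state=OPEN
  event#12 t=23s outcome=S: state=CLOSED
  event#13 t=26s outcome=F: state=CLOSED
  event#14 t=27s outcome=S: state=CLOSED
  event#15 t=29s outcome=F: state=CLOSED
  event#16 t=32s outcome=S: state=CLOSED
  event#17 t=36s outcome=S: state=CLOSED
  event#18 t=38s outcome=F: state=CLOSED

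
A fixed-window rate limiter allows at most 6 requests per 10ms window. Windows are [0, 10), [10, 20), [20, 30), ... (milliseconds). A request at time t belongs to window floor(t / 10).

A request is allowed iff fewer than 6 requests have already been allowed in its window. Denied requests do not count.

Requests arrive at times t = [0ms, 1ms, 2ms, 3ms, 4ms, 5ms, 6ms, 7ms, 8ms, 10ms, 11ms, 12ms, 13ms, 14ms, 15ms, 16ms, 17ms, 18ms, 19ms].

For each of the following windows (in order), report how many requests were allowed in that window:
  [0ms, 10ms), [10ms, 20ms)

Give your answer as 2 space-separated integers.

Answer: 6 6

Derivation:
Processing requests:
  req#1 t=0ms (window 0): ALLOW
  req#2 t=1ms (window 0): ALLOW
  req#3 t=2ms (window 0): ALLOW
  req#4 t=3ms (window 0): ALLOW
  req#5 t=4ms (window 0): ALLOW
  req#6 t=5ms (window 0): ALLOW
  req#7 t=6ms (window 0): DENY
  req#8 t=7ms (window 0): DENY
  req#9 t=8ms (window 0): DENY
  req#10 t=10ms (window 1): ALLOW
  req#11 t=11ms (window 1): ALLOW
  req#12 t=12ms (window 1): ALLOW
  req#13 t=13ms (window 1): ALLOW
  req#14 t=14ms (window 1): ALLOW
  req#15 t=15ms (window 1): ALLOW
  req#16 t=16ms (window 1): DENY
  req#17 t=17ms (window 1): DENY
  req#18 t=18ms (window 1): DENY
  req#19 t=19ms (window 1): DENY

Allowed counts by window: 6 6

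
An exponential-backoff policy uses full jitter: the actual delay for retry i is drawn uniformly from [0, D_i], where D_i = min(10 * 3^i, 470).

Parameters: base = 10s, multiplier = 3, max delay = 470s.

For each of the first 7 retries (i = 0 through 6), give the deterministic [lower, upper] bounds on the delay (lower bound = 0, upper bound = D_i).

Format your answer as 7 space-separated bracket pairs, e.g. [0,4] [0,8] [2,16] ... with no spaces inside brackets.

Answer: [0,10] [0,30] [0,90] [0,270] [0,470] [0,470] [0,470]

Derivation:
Computing bounds per retry:
  i=0: D_i=min(10*3^0,470)=10, bounds=[0,10]
  i=1: D_i=min(10*3^1,470)=30, bounds=[0,30]
  i=2: D_i=min(10*3^2,470)=90, bounds=[0,90]
  i=3: D_i=min(10*3^3,470)=270, bounds=[0,270]
  i=4: D_i=min(10*3^4,470)=470, bounds=[0,470]
  i=5: D_i=min(10*3^5,470)=470, bounds=[0,470]
  i=6: D_i=min(10*3^6,470)=470, bounds=[0,470]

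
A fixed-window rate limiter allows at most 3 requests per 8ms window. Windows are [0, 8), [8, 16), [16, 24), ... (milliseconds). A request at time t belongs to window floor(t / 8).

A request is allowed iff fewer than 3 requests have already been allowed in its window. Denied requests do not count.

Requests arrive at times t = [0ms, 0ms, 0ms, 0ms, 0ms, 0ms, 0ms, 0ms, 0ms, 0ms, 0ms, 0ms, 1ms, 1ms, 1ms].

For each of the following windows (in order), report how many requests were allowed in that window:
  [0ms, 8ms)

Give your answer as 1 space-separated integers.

Answer: 3

Derivation:
Processing requests:
  req#1 t=0ms (window 0): ALLOW
  req#2 t=0ms (window 0): ALLOW
  req#3 t=0ms (window 0): ALLOW
  req#4 t=0ms (window 0): DENY
  req#5 t=0ms (window 0): DENY
  req#6 t=0ms (window 0): DENY
  req#7 t=0ms (window 0): DENY
  req#8 t=0ms (window 0): DENY
  req#9 t=0ms (window 0): DENY
  req#10 t=0ms (window 0): DENY
  req#11 t=0ms (window 0): DENY
  req#12 t=0ms (window 0): DENY
  req#13 t=1ms (window 0): DENY
  req#14 t=1ms (window 0): DENY
  req#15 t=1ms (window 0): DENY

Allowed counts by window: 3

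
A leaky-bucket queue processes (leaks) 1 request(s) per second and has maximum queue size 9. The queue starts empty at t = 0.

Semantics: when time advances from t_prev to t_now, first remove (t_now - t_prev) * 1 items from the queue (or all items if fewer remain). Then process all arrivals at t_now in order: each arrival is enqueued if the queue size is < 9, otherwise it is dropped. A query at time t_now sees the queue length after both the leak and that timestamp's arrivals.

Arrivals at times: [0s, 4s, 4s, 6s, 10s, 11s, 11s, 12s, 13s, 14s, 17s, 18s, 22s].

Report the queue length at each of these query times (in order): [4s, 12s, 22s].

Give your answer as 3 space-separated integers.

Queue lengths at query times:
  query t=4s: backlog = 2
  query t=12s: backlog = 2
  query t=22s: backlog = 1

Answer: 2 2 1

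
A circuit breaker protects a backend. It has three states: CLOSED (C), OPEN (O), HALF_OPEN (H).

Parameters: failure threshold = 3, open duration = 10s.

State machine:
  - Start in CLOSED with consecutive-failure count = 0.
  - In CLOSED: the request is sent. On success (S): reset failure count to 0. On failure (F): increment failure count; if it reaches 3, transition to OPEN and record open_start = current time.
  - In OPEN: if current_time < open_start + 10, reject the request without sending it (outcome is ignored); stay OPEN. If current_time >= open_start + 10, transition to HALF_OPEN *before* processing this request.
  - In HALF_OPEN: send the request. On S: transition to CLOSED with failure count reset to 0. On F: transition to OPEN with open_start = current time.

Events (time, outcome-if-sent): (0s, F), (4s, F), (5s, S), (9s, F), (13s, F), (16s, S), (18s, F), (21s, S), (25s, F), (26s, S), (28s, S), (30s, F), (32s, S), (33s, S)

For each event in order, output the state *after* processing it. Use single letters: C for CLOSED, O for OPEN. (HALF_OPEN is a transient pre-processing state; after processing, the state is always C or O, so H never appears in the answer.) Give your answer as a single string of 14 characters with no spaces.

Answer: CCCCCCCCCCCCCC

Derivation:
State after each event:
  event#1 t=0s outcome=F: state=CLOSED
  event#2 t=4s outcome=F: state=CLOSED
  event#3 t=5s outcome=S: state=CLOSED
  event#4 t=9s outcome=F: state=CLOSED
  event#5 t=13s outcome=F: state=CLOSED
  event#6 t=16s outcome=S: state=CLOSED
  event#7 t=18s outcome=F: state=CLOSED
  event#8 t=21s outcome=S: state=CLOSED
  event#9 t=25s outcome=F: state=CLOSED
  event#10 t=26s outcome=S: state=CLOSED
  event#11 t=28s outcome=S: state=CLOSED
  event#12 t=30s outcome=F: state=CLOSED
  event#13 t=32s outcome=S: state=CLOSED
  event#14 t=33s outcome=S: state=CLOSED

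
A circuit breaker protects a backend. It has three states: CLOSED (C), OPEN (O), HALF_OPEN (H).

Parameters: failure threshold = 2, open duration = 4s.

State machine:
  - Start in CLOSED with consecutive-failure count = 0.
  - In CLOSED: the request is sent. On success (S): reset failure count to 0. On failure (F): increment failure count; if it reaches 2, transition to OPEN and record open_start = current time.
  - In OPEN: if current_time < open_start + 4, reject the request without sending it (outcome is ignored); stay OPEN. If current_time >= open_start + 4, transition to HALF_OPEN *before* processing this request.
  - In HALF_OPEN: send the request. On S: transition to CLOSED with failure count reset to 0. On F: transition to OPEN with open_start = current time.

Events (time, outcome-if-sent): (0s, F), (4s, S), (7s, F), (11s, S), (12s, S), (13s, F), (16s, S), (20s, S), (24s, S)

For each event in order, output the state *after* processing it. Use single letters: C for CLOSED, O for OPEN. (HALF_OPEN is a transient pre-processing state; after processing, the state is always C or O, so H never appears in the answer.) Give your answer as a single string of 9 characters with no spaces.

Answer: CCCCCCCCC

Derivation:
State after each event:
  event#1 t=0s outcome=F: state=CLOSED
  event#2 t=4s outcome=S: state=CLOSED
  event#3 t=7s outcome=F: state=CLOSED
  event#4 t=11s outcome=S: state=CLOSED
  event#5 t=12s outcome=S: state=CLOSED
  event#6 t=13s outcome=F: state=CLOSED
  event#7 t=16s outcome=S: state=CLOSED
  event#8 t=20s outcome=S: state=CLOSED
  event#9 t=24s outcome=S: state=CLOSED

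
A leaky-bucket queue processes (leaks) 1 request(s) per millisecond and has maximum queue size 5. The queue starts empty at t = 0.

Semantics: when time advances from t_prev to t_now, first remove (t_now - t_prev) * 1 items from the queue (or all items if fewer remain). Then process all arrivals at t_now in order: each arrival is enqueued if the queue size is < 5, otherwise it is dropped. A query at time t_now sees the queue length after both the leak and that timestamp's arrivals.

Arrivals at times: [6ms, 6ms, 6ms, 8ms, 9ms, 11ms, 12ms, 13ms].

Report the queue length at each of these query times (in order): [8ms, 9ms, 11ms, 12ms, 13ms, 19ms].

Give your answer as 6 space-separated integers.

Answer: 2 2 1 1 1 0

Derivation:
Queue lengths at query times:
  query t=8ms: backlog = 2
  query t=9ms: backlog = 2
  query t=11ms: backlog = 1
  query t=12ms: backlog = 1
  query t=13ms: backlog = 1
  query t=19ms: backlog = 0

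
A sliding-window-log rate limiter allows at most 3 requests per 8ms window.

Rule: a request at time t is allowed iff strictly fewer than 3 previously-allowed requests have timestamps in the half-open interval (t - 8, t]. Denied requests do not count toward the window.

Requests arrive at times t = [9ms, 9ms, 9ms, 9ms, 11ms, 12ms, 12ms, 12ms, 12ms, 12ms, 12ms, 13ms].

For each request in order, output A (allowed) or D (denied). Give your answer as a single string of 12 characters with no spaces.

Tracking allowed requests in the window:
  req#1 t=9ms: ALLOW
  req#2 t=9ms: ALLOW
  req#3 t=9ms: ALLOW
  req#4 t=9ms: DENY
  req#5 t=11ms: DENY
  req#6 t=12ms: DENY
  req#7 t=12ms: DENY
  req#8 t=12ms: DENY
  req#9 t=12ms: DENY
  req#10 t=12ms: DENY
  req#11 t=12ms: DENY
  req#12 t=13ms: DENY

Answer: AAADDDDDDDDD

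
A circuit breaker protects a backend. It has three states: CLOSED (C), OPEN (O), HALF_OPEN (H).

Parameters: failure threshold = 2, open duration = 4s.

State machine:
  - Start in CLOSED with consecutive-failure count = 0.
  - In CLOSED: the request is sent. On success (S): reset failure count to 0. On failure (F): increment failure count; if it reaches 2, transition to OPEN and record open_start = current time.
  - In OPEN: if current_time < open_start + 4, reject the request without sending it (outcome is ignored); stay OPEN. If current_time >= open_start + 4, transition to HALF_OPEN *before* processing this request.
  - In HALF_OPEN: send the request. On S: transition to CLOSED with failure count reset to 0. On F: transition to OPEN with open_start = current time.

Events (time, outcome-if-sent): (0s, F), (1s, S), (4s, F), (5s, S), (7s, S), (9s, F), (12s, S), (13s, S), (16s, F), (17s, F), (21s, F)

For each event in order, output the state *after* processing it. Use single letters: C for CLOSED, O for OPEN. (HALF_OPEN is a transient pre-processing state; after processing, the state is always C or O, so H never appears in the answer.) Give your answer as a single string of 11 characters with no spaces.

Answer: CCCCCCCCCOO

Derivation:
State after each event:
  event#1 t=0s outcome=F: state=CLOSED
  event#2 t=1s outcome=S: state=CLOSED
  event#3 t=4s outcome=F: state=CLOSED
  event#4 t=5s outcome=S: state=CLOSED
  event#5 t=7s outcome=S: state=CLOSED
  event#6 t=9s outcome=F: state=CLOSED
  event#7 t=12s outcome=S: state=CLOSED
  event#8 t=13s outcome=S: state=CLOSED
  event#9 t=16s outcome=F: state=CLOSED
  event#10 t=17s outcome=F: state=OPEN
  event#11 t=21s outcome=F: state=OPEN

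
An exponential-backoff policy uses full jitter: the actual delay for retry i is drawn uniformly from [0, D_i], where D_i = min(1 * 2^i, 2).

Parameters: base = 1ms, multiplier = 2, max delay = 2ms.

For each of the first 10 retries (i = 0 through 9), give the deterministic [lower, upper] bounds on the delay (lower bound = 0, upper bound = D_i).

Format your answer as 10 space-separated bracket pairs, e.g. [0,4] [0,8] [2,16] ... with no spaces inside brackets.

Answer: [0,1] [0,2] [0,2] [0,2] [0,2] [0,2] [0,2] [0,2] [0,2] [0,2]

Derivation:
Computing bounds per retry:
  i=0: D_i=min(1*2^0,2)=1, bounds=[0,1]
  i=1: D_i=min(1*2^1,2)=2, bounds=[0,2]
  i=2: D_i=min(1*2^2,2)=2, bounds=[0,2]
  i=3: D_i=min(1*2^3,2)=2, bounds=[0,2]
  i=4: D_i=min(1*2^4,2)=2, bounds=[0,2]
  i=5: D_i=min(1*2^5,2)=2, bounds=[0,2]
  i=6: D_i=min(1*2^6,2)=2, bounds=[0,2]
  i=7: D_i=min(1*2^7,2)=2, bounds=[0,2]
  i=8: D_i=min(1*2^8,2)=2, bounds=[0,2]
  i=9: D_i=min(1*2^9,2)=2, bounds=[0,2]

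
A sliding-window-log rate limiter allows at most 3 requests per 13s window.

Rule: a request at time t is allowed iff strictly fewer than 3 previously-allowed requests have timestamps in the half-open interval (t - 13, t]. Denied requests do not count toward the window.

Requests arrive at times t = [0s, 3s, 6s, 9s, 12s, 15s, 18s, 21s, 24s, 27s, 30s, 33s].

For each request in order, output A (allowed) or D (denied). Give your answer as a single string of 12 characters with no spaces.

Tracking allowed requests in the window:
  req#1 t=0s: ALLOW
  req#2 t=3s: ALLOW
  req#3 t=6s: ALLOW
  req#4 t=9s: DENY
  req#5 t=12s: DENY
  req#6 t=15s: ALLOW
  req#7 t=18s: ALLOW
  req#8 t=21s: ALLOW
  req#9 t=24s: DENY
  req#10 t=27s: DENY
  req#11 t=30s: ALLOW
  req#12 t=33s: ALLOW

Answer: AAADDAAADDAA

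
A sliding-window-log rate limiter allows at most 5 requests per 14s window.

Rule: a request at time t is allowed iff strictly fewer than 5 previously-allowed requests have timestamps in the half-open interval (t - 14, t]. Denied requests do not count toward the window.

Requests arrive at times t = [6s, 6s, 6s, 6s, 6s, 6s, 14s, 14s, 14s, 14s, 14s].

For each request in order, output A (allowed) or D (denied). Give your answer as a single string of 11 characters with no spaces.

Answer: AAAAADDDDDD

Derivation:
Tracking allowed requests in the window:
  req#1 t=6s: ALLOW
  req#2 t=6s: ALLOW
  req#3 t=6s: ALLOW
  req#4 t=6s: ALLOW
  req#5 t=6s: ALLOW
  req#6 t=6s: DENY
  req#7 t=14s: DENY
  req#8 t=14s: DENY
  req#9 t=14s: DENY
  req#10 t=14s: DENY
  req#11 t=14s: DENY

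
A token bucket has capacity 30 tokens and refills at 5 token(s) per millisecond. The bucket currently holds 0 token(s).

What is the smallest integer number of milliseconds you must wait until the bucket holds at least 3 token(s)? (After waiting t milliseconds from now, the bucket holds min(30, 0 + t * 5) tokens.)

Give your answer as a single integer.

Need 0 + t * 5 >= 3, so t >= 3/5.
Smallest integer t = ceil(3/5) = 1.

Answer: 1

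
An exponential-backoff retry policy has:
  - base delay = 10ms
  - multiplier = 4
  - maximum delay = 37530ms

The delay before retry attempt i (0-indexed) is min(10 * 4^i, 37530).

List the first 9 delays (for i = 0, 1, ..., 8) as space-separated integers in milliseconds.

Computing each delay:
  i=0: min(10*4^0, 37530) = 10
  i=1: min(10*4^1, 37530) = 40
  i=2: min(10*4^2, 37530) = 160
  i=3: min(10*4^3, 37530) = 640
  i=4: min(10*4^4, 37530) = 2560
  i=5: min(10*4^5, 37530) = 10240
  i=6: min(10*4^6, 37530) = 37530
  i=7: min(10*4^7, 37530) = 37530
  i=8: min(10*4^8, 37530) = 37530

Answer: 10 40 160 640 2560 10240 37530 37530 37530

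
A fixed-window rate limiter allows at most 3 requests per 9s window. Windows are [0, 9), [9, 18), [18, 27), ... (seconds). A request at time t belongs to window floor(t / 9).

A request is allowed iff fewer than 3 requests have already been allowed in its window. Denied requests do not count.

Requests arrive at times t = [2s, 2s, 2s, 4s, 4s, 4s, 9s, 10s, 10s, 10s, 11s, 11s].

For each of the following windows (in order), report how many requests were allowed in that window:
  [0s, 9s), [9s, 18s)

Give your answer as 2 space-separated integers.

Processing requests:
  req#1 t=2s (window 0): ALLOW
  req#2 t=2s (window 0): ALLOW
  req#3 t=2s (window 0): ALLOW
  req#4 t=4s (window 0): DENY
  req#5 t=4s (window 0): DENY
  req#6 t=4s (window 0): DENY
  req#7 t=9s (window 1): ALLOW
  req#8 t=10s (window 1): ALLOW
  req#9 t=10s (window 1): ALLOW
  req#10 t=10s (window 1): DENY
  req#11 t=11s (window 1): DENY
  req#12 t=11s (window 1): DENY

Allowed counts by window: 3 3

Answer: 3 3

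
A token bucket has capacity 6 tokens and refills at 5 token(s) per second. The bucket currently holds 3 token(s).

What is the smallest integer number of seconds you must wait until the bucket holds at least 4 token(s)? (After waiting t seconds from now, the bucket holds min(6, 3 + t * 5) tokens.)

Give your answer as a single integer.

Need 3 + t * 5 >= 4, so t >= 1/5.
Smallest integer t = ceil(1/5) = 1.

Answer: 1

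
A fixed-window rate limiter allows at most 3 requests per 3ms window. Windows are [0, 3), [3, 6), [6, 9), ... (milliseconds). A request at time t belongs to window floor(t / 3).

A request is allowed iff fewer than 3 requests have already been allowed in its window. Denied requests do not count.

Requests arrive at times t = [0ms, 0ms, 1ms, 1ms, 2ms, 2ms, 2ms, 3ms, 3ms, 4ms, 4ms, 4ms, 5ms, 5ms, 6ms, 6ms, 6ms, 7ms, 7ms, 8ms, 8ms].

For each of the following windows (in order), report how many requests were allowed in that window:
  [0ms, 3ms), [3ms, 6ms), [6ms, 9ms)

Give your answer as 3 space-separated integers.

Processing requests:
  req#1 t=0ms (window 0): ALLOW
  req#2 t=0ms (window 0): ALLOW
  req#3 t=1ms (window 0): ALLOW
  req#4 t=1ms (window 0): DENY
  req#5 t=2ms (window 0): DENY
  req#6 t=2ms (window 0): DENY
  req#7 t=2ms (window 0): DENY
  req#8 t=3ms (window 1): ALLOW
  req#9 t=3ms (window 1): ALLOW
  req#10 t=4ms (window 1): ALLOW
  req#11 t=4ms (window 1): DENY
  req#12 t=4ms (window 1): DENY
  req#13 t=5ms (window 1): DENY
  req#14 t=5ms (window 1): DENY
  req#15 t=6ms (window 2): ALLOW
  req#16 t=6ms (window 2): ALLOW
  req#17 t=6ms (window 2): ALLOW
  req#18 t=7ms (window 2): DENY
  req#19 t=7ms (window 2): DENY
  req#20 t=8ms (window 2): DENY
  req#21 t=8ms (window 2): DENY

Allowed counts by window: 3 3 3

Answer: 3 3 3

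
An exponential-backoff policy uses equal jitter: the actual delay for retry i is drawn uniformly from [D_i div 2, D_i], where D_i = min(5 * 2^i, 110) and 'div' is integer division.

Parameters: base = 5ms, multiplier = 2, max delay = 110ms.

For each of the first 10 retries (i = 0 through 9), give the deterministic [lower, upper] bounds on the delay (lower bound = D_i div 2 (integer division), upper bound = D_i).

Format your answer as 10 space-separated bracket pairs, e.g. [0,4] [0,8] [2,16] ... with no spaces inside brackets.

Computing bounds per retry:
  i=0: D_i=min(5*2^0,110)=5, bounds=[2,5]
  i=1: D_i=min(5*2^1,110)=10, bounds=[5,10]
  i=2: D_i=min(5*2^2,110)=20, bounds=[10,20]
  i=3: D_i=min(5*2^3,110)=40, bounds=[20,40]
  i=4: D_i=min(5*2^4,110)=80, bounds=[40,80]
  i=5: D_i=min(5*2^5,110)=110, bounds=[55,110]
  i=6: D_i=min(5*2^6,110)=110, bounds=[55,110]
  i=7: D_i=min(5*2^7,110)=110, bounds=[55,110]
  i=8: D_i=min(5*2^8,110)=110, bounds=[55,110]
  i=9: D_i=min(5*2^9,110)=110, bounds=[55,110]

Answer: [2,5] [5,10] [10,20] [20,40] [40,80] [55,110] [55,110] [55,110] [55,110] [55,110]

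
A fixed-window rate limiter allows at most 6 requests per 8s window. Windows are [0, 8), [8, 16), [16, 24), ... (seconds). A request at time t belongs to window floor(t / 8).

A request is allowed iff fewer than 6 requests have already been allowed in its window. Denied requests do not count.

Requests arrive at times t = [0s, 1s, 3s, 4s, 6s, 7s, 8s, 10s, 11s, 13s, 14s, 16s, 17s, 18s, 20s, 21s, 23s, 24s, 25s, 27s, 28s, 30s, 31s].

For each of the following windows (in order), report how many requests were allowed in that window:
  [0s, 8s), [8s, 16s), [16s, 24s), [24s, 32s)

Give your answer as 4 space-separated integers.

Processing requests:
  req#1 t=0s (window 0): ALLOW
  req#2 t=1s (window 0): ALLOW
  req#3 t=3s (window 0): ALLOW
  req#4 t=4s (window 0): ALLOW
  req#5 t=6s (window 0): ALLOW
  req#6 t=7s (window 0): ALLOW
  req#7 t=8s (window 1): ALLOW
  req#8 t=10s (window 1): ALLOW
  req#9 t=11s (window 1): ALLOW
  req#10 t=13s (window 1): ALLOW
  req#11 t=14s (window 1): ALLOW
  req#12 t=16s (window 2): ALLOW
  req#13 t=17s (window 2): ALLOW
  req#14 t=18s (window 2): ALLOW
  req#15 t=20s (window 2): ALLOW
  req#16 t=21s (window 2): ALLOW
  req#17 t=23s (window 2): ALLOW
  req#18 t=24s (window 3): ALLOW
  req#19 t=25s (window 3): ALLOW
  req#20 t=27s (window 3): ALLOW
  req#21 t=28s (window 3): ALLOW
  req#22 t=30s (window 3): ALLOW
  req#23 t=31s (window 3): ALLOW

Allowed counts by window: 6 5 6 6

Answer: 6 5 6 6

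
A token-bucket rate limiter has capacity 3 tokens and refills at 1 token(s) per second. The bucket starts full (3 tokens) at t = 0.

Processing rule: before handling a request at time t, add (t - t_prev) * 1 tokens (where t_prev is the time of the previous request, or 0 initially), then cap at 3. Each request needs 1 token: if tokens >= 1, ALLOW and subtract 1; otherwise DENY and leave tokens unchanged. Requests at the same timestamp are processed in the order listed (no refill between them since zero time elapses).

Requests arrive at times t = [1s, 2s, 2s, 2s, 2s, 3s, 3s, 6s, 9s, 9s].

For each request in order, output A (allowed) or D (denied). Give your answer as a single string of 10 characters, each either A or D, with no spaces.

Simulating step by step:
  req#1 t=1s: ALLOW
  req#2 t=2s: ALLOW
  req#3 t=2s: ALLOW
  req#4 t=2s: ALLOW
  req#5 t=2s: DENY
  req#6 t=3s: ALLOW
  req#7 t=3s: DENY
  req#8 t=6s: ALLOW
  req#9 t=9s: ALLOW
  req#10 t=9s: ALLOW

Answer: AAAADADAAA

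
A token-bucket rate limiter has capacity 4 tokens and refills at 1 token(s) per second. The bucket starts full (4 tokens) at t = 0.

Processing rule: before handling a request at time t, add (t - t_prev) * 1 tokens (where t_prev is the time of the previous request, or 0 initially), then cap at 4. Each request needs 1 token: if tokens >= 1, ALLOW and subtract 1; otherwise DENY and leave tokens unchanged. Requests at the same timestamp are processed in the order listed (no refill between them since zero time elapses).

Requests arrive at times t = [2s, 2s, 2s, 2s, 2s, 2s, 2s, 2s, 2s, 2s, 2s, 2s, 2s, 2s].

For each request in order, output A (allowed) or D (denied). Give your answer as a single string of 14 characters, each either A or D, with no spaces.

Answer: AAAADDDDDDDDDD

Derivation:
Simulating step by step:
  req#1 t=2s: ALLOW
  req#2 t=2s: ALLOW
  req#3 t=2s: ALLOW
  req#4 t=2s: ALLOW
  req#5 t=2s: DENY
  req#6 t=2s: DENY
  req#7 t=2s: DENY
  req#8 t=2s: DENY
  req#9 t=2s: DENY
  req#10 t=2s: DENY
  req#11 t=2s: DENY
  req#12 t=2s: DENY
  req#13 t=2s: DENY
  req#14 t=2s: DENY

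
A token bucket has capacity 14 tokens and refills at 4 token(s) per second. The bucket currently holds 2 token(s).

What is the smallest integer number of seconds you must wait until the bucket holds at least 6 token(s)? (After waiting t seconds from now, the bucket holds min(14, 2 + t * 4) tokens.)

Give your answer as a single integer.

Need 2 + t * 4 >= 6, so t >= 4/4.
Smallest integer t = ceil(4/4) = 1.

Answer: 1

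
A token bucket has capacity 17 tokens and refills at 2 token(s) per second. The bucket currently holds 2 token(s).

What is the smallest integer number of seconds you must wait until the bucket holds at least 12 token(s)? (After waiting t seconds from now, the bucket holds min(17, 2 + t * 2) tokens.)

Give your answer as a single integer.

Answer: 5

Derivation:
Need 2 + t * 2 >= 12, so t >= 10/2.
Smallest integer t = ceil(10/2) = 5.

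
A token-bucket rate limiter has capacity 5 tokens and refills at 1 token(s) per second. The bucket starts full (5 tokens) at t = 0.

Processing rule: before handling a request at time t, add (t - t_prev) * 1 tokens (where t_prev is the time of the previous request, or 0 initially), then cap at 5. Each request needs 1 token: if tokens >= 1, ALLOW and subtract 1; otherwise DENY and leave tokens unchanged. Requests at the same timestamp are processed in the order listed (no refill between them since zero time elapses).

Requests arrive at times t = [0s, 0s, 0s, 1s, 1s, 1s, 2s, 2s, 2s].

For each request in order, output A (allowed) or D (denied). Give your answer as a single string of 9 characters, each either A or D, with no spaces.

Answer: AAAAAAADD

Derivation:
Simulating step by step:
  req#1 t=0s: ALLOW
  req#2 t=0s: ALLOW
  req#3 t=0s: ALLOW
  req#4 t=1s: ALLOW
  req#5 t=1s: ALLOW
  req#6 t=1s: ALLOW
  req#7 t=2s: ALLOW
  req#8 t=2s: DENY
  req#9 t=2s: DENY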